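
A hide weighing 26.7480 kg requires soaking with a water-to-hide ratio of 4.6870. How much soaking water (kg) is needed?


Formula: Water = hide_weight * ratio
Substituting: Water = 26.7480 * 4.6870
Result: 125.3679 kg


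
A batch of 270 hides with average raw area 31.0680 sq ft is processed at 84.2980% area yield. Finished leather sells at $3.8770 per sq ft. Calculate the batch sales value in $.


Raw_total = N * avg_area = 270 * 31.0680 = 8388.3600 sq ft
Finished = Raw_total * yield / 100 = 8388.3600 * 84.2980 / 100 = 7071.2197 sq ft
Value = Finished * price = 7071.2197 * 3.8770 = 27415.1188 $


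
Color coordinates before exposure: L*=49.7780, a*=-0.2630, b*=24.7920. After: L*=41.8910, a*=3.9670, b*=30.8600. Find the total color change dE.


dL = -7.8870, da = 4.2300, db = 6.0680
dE = sqrt((-7.8870)^2 + 4.2300^2 + 6.0680^2) = 10.8129


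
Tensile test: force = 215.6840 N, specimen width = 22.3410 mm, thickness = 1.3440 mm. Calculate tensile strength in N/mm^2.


Formula: TS = force / (width * thickness)
Substituting: TS = 215.6840 / (22.3410 * 1.3440)
Result: 7.1832 N/mm^2


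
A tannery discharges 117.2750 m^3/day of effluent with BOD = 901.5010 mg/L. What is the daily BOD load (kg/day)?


Formula: BOD_load = volume * conc / 1000
Substituting: BOD_load = 117.2750 * 901.5010 / 1000
Result: 105.7235 kg/day


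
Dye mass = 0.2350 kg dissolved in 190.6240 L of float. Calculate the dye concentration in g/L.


Formula: Conc = dye_mass(kg) / volume(L) * 1000
Substituting: Conc = 0.2350 / 190.6240 * 1000
Result: 1.2328 g/L


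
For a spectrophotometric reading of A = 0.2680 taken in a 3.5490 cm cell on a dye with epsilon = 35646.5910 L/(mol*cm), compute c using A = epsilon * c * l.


Formula: c = A / (epsilon * l)
Substituting: c = 0.2680 / (35646.5910 * 3.5490)
Result: 2.1184e-06 mol/L


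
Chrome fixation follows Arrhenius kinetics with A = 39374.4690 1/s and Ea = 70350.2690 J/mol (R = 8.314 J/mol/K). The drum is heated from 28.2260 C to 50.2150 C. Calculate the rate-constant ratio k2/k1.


T1 = 28.2260 + 273.15 = 301.3760 K; T2 = 50.2150 + 273.15 = 323.3650 K
k1 = A * exp(-Ea/(R*T1)) = 39374.4690 * exp(-70350.2690/(8.314*301.3760)) = 2.5213e-08 1/s
k2 = A * exp(-Ea/(R*T2)) = 39374.4690 * exp(-70350.2690/(8.314*323.3650)) = 1.7014e-07 1/s
k2/k1 = 1.7014e-07 / 2.5213e-08 = 6.7479


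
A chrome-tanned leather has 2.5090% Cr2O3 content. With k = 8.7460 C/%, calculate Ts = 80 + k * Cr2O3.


Formula: Ts = 80 + k * Cr2O3
Substituting: Ts = 80 + 8.7460 * 2.5090
Result: 101.9437 C


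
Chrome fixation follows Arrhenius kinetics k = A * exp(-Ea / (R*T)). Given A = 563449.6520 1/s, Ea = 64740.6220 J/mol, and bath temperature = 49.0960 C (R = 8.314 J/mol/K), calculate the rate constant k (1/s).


T_K = T_C + 273.15 = 49.0960 + 273.15 = 322.2460 K
exponent = -Ea / (R * T_K) = -64740.6220 / (8.314 * 322.2460) = -24.1646
k = A * exp(exponent) = 563449.6520 * exp(-24.1646) = 1.8043e-05 1/s


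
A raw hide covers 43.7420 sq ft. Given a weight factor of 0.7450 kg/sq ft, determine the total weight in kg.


Formula: Weight = area * weight_per_sqft
Substituting: Weight = 43.7420 * 0.7450
Result: 32.5878 kg


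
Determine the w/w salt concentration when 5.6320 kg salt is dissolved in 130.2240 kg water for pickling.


Formula: Conc = salt / (water + salt) * 100
Substituting: Conc = 5.6320 / (130.2240 + 5.6320) * 100
Result: 4.1456 %


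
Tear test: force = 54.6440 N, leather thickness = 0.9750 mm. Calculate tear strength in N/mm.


Formula: Tear strength = force / thickness
Substituting: Tear strength = 54.6440 / 0.9750
Result: 56.0451 N/mm


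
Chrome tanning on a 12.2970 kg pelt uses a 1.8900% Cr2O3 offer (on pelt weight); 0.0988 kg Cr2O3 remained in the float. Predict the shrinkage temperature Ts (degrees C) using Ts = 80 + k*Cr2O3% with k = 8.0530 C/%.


Offered = pelt * offer_pct / 100 = 12.2970 * 1.8900 / 100 = 0.2324 kg
Uptake = offered - residual = 0.2324 - 0.0988 = 0.1336 kg
Cr2O3% on pelt = uptake / pelt * 100 = 0.1336 / 12.2970 * 100 = 1.0866 %
Ts = 80 + k * Cr2O3% = 80 + 8.0530 * 1.0866 = 88.7500 C


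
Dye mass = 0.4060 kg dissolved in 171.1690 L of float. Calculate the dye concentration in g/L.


Formula: Conc = dye_mass(kg) / volume(L) * 1000
Substituting: Conc = 0.4060 / 171.1690 * 1000
Result: 2.3719 g/L


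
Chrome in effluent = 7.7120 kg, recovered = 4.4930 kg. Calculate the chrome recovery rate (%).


Formula: Recovery = recovered / input * 100
Substituting: Recovery = 4.4930 / 7.7120 * 100
Result: 58.2599 %


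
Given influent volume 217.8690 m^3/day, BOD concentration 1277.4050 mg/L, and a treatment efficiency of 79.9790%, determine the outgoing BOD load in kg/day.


Load_in = volume * conc / 1000 = 217.8690 * 1277.4050 / 1000 = 278.3069 kg/day
Removed = Load_in * eff / 100 = 278.3069 * 79.9790 / 100 = 222.5871 kg/day
Load_out = Load_in - Removed = 278.3069 - 222.5871 = 55.7198 kg/day


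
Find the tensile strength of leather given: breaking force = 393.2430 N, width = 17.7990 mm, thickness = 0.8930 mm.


Formula: TS = force / (width * thickness)
Substituting: TS = 393.2430 / (17.7990 * 0.8930)
Result: 24.7408 N/mm^2


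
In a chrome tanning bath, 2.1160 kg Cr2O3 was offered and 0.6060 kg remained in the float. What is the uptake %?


Formula: Uptake = (offered - residual) / offered * 100
Substituting: Uptake = (2.1160 - 0.6060) / 2.1160 * 100
Result: 71.3611 %


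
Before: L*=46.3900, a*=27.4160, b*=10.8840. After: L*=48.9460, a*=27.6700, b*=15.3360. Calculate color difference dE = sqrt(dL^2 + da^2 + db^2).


dL = 2.5560, da = 0.2540, db = 4.4520
dE = sqrt(2.5560^2 + 0.2540^2 + 4.4520^2) = 5.1398


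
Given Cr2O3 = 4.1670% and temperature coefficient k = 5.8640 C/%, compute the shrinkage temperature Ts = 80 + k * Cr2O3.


Formula: Ts = 80 + k * Cr2O3
Substituting: Ts = 80 + 5.8640 * 4.1670
Result: 104.4353 C


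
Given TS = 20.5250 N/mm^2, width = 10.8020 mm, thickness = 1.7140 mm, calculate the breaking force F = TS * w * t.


Formula: F = TS * w * t
Substituting: F = 20.5250 * 10.8020 * 1.7140
Result: 380.0127 N


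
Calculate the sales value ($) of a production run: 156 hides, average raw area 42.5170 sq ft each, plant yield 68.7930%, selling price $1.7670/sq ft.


Raw_total = N * avg_area = 156 * 42.5170 = 6632.6520 sq ft
Finished = Raw_total * yield / 100 = 6632.6520 * 68.7930 / 100 = 4562.8003 sq ft
Value = Finished * price = 4562.8003 * 1.7670 = 8062.4681 $


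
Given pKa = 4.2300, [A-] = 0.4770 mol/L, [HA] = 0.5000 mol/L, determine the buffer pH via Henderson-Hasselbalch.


ratio = [A-] / [HA] = 0.4770 / 0.5000 = 0.9540
log10(ratio) = -0.0204516
pH = pKa + log10(ratio) = 4.2300 - 0.0204516 = 4.2095


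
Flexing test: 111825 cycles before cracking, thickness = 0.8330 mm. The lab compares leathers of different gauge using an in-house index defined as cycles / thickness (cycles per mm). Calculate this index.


Formula: Index = cycles / thickness
Substituting: Index = 111825 / 0.8330
Result: 134243.6975 cycles/mm


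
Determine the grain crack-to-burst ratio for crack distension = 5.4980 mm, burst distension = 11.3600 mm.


Formula: Ratio = crack / burst
Substituting: Ratio = 5.4980 / 11.3600
Result: 0.4840


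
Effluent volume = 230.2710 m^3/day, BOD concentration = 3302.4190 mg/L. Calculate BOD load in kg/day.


Formula: BOD_load = volume * conc / 1000
Substituting: BOD_load = 230.2710 * 3302.4190 / 1000
Result: 760.4513 kg/day


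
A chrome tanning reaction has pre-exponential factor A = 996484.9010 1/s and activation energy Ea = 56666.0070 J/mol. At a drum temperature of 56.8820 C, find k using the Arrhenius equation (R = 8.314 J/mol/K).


T_K = T_C + 273.15 = 56.8820 + 273.15 = 330.0320 K
exponent = -Ea / (R * T_K) = -56666.0070 / (8.314 * 330.0320) = -20.6517
k = A * exp(exponent) = 996484.9010 * exp(-20.6517) = 0.00107038 1/s


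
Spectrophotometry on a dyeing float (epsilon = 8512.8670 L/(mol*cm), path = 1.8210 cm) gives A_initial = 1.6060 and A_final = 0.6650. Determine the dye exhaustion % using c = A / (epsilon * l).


c_initial = A_i / (epsilon * l) = 1.6060 / (8512.8670 * 1.8210) = 1.0360e-04 mol/L
c_final = A_f / (epsilon * l) = 0.6650 / (8512.8670 * 1.8210) = 4.2898e-05 mol/L
Exhaustion = (c_initial - c_final) / c_initial * 100 = (1.0360e-04 - 4.2898e-05) / 1.0360e-04 * 100 = 58.5928 %


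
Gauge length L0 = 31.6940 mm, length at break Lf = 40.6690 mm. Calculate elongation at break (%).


Formula: Elongation = (Lf - L0) / L0 * 100
Substituting: Elongation = (40.6690 - 31.6940) / 31.6940 * 100
Result: 28.3177 %


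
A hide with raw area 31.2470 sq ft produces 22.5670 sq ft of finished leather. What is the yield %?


Formula: Yield = finished / raw * 100
Substituting: Yield = 22.5670 / 31.2470 * 100
Result: 72.2213 %


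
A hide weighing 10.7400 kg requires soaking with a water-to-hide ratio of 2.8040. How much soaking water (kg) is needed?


Formula: Water = hide_weight * ratio
Substituting: Water = 10.7400 * 2.8040
Result: 30.1150 kg


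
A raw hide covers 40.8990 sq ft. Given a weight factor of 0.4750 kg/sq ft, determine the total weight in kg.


Formula: Weight = area * weight_per_sqft
Substituting: Weight = 40.8990 * 0.4750
Result: 19.4270 kg


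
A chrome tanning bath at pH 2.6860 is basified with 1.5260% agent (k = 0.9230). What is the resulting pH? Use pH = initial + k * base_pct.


Formula: pH_final = pH_initial + k * base_pct
Substituting: pH_final = 2.6860 + 0.9230 * 1.5260
Result: 4.0945


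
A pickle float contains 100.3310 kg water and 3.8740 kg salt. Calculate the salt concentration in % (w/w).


Formula: Conc = salt / (water + salt) * 100
Substituting: Conc = 3.8740 / (100.3310 + 3.8740) * 100
Result: 3.7177 %


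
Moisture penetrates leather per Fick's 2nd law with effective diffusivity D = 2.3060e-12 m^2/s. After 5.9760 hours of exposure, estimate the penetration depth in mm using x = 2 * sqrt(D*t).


t = 5.9760 hr * 3600 = 21513.6000 s
D * t = 2.3060e-12 * 21513.6000 = 4.9610e-08
x = 2 * sqrt(D*t) = 2 * sqrt(4.9610e-08) = 4.4547e-04 m = 0.4455 mm


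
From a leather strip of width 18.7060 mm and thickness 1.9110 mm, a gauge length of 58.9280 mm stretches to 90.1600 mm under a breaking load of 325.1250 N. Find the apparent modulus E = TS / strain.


TS = F / (w * t) = 325.1250 / (18.7060 * 1.9110) = 9.0951 N/mm^2
strain = (Lf - L0) / L0 = (90.1600 - 58.9280) / 58.9280 = 0.5300
E = TS / strain = 9.0951 / 0.5300 = 17.1605 N/mm^2


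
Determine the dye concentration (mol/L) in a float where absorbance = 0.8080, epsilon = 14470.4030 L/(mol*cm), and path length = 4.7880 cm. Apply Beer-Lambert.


Formula: c = A / (epsilon * l)
Substituting: c = 0.8080 / (14470.4030 * 4.7880)
Result: 1.1662e-05 mol/L


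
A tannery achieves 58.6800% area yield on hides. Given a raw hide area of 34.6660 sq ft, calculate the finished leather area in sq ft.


Formula: finished = raw * yield / 100
Substituting: finished = 34.6660 * 58.6800 / 100
Result: 20.3420 sq ft


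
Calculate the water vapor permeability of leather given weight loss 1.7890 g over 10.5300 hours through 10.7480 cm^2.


Formula: WVP = loss / (area * time)
Substituting: WVP = 1.7890 / (10.7480 * 10.5300)
Result: 0.0158072 g/(cm^2*hr)


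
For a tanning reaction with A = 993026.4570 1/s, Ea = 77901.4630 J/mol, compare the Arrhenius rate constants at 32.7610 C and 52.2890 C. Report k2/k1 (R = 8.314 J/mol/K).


T1 = 32.7610 + 273.15 = 305.9110 K; T2 = 52.2890 + 273.15 = 325.4390 K
k1 = A * exp(-Ea/(R*T1)) = 993026.4570 * exp(-77901.4630/(8.314*305.9110)) = 4.9513e-08 1/s
k2 = A * exp(-Ea/(R*T2)) = 993026.4570 * exp(-77901.4630/(8.314*325.4390)) = 3.1112e-07 1/s
k2/k1 = 3.1112e-07 / 4.9513e-08 = 6.2835


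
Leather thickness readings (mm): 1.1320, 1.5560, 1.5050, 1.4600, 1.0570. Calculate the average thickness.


Formula: Average = sum / n
Substituting: Average = 6.7100 / 5
Result: 1.3420 mm


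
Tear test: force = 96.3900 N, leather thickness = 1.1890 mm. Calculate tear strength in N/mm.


Formula: Tear strength = force / thickness
Substituting: Tear strength = 96.3900 / 1.1890
Result: 81.0681 N/mm


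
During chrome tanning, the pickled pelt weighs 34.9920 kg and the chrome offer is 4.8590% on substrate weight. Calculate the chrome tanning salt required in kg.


Formula: Chrome = substrate * pct / 100
Substituting: Chrome = 34.9920 * 4.8590 / 100
Result: 1.7003 kg


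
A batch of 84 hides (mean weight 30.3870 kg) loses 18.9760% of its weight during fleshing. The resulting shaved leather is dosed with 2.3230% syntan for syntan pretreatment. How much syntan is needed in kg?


Total_raw = N * avg_wt = 84 * 30.3870 = 2552.5080 kg
Substrate = Total_raw * (1 - loss/100) = 2552.5080 * (1 - 18.9760/100) = 2068.1441 kg
Syntan = Substrate * pct / 100 = 2068.1441 * 2.3230 / 100 = 48.0430 kg


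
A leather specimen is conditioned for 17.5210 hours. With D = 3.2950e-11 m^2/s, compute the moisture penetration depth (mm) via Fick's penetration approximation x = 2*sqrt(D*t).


t = 17.5210 hr * 3600 = 63075.6000 s
D * t = 3.2950e-11 * 63075.6000 = 2.0783e-06
x = 2 * sqrt(D*t) = 2 * sqrt(2.0783e-06) = 0.00288329 m = 2.8833 mm


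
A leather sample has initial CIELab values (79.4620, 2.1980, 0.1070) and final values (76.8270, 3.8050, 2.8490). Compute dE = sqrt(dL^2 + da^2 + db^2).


dL = -2.6350, da = 1.6070, db = 2.7420
dE = sqrt((-2.6350)^2 + 1.6070^2 + 2.7420^2) = 4.1285


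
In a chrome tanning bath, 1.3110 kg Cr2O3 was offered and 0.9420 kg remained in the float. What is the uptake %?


Formula: Uptake = (offered - residual) / offered * 100
Substituting: Uptake = (1.3110 - 0.9420) / 1.3110 * 100
Result: 28.1465 %


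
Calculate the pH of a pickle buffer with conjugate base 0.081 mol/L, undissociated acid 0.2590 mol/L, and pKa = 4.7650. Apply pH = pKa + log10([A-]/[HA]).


ratio = [A-] / [HA] = 0.081 / 0.2590 = 0.3127
log10(ratio) = -0.5048
pH = pKa + log10(ratio) = 4.7650 - 0.5048 = 4.2602


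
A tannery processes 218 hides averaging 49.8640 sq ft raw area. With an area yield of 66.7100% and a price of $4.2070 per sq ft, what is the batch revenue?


Raw_total = N * avg_area = 218 * 49.8640 = 10870.3520 sq ft
Finished = Raw_total * yield / 100 = 10870.3520 * 66.7100 / 100 = 7251.6118 sq ft
Value = Finished * price = 7251.6118 * 4.2070 = 30507.5309 $


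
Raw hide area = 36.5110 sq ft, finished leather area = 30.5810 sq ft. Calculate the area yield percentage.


Formula: Yield = finished / raw * 100
Substituting: Yield = 30.5810 / 36.5110 * 100
Result: 83.7583 %


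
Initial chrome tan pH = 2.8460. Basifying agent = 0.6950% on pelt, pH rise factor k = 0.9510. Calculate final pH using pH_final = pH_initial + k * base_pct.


Formula: pH_final = pH_initial + k * base_pct
Substituting: pH_final = 2.8460 + 0.9510 * 0.6950
Result: 3.5069


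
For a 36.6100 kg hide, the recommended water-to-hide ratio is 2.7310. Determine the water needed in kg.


Formula: Water = hide_weight * ratio
Substituting: Water = 36.6100 * 2.7310
Result: 99.9819 kg


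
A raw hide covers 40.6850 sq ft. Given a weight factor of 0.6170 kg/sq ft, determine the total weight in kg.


Formula: Weight = area * weight_per_sqft
Substituting: Weight = 40.6850 * 0.6170
Result: 25.1026 kg


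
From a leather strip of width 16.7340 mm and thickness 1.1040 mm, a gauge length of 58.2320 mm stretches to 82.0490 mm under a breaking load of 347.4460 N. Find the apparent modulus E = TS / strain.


TS = F / (w * t) = 347.4460 / (16.7340 * 1.1040) = 18.8070 N/mm^2
strain = (Lf - L0) / L0 = (82.0490 - 58.2320) / 58.2320 = 0.4090
E = TS / strain = 18.8070 / 0.4090 = 45.9826 N/mm^2


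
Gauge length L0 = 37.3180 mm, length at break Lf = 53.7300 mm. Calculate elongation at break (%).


Formula: Elongation = (Lf - L0) / L0 * 100
Substituting: Elongation = (53.7300 - 37.3180) / 37.3180 * 100
Result: 43.9788 %


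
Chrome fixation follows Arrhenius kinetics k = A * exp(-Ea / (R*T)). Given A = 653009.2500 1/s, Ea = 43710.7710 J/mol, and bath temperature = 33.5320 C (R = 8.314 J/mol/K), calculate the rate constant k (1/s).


T_K = T_C + 273.15 = 33.5320 + 273.15 = 306.6820 K
exponent = -Ea / (R * T_K) = -43710.7710 / (8.314 * 306.6820) = -17.1431
k = A * exp(exponent) = 653009.2500 * exp(-17.1431) = 0.0234289 1/s


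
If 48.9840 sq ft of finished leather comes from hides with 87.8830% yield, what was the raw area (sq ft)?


Formula: raw = finished * 100 / yield
Substituting: raw = 48.9840 * 100 / 87.8830
Result: 55.7377 sq ft


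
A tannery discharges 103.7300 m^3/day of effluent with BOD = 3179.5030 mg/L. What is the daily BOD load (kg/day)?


Formula: BOD_load = volume * conc / 1000
Substituting: BOD_load = 103.7300 * 3179.5030 / 1000
Result: 329.8098 kg/day


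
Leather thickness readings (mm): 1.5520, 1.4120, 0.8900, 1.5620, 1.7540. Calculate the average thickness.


Formula: Average = sum / n
Substituting: Average = 7.1700 / 5
Result: 1.4340 mm


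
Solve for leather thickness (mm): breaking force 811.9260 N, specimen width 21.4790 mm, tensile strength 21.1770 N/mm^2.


Formula: t = F / (TS * w)
Substituting: t = 811.9260 / (21.1770 * 21.4790)
Result: 1.7850 mm


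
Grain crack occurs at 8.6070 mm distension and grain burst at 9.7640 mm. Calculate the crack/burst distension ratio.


Formula: Ratio = crack / burst
Substituting: Ratio = 8.6070 / 9.7640
Result: 0.8815


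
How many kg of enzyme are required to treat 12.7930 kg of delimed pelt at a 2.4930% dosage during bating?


Formula: Enzyme = substrate * pct / 100
Substituting: Enzyme = 12.7930 * 2.4930 / 100
Result: 0.3189 kg


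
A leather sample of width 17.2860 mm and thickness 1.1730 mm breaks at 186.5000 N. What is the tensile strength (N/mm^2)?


Formula: TS = force / (width * thickness)
Substituting: TS = 186.5000 / (17.2860 * 1.1730)
Result: 9.1978 N/mm^2


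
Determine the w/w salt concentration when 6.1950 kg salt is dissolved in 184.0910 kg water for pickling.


Formula: Conc = salt / (water + salt) * 100
Substituting: Conc = 6.1950 / (184.0910 + 6.1950) * 100
Result: 3.2556 %


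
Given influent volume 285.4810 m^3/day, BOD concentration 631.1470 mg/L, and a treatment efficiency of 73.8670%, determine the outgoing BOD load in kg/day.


Load_in = volume * conc / 1000 = 285.4810 * 631.1470 / 1000 = 180.1805 kg/day
Removed = Load_in * eff / 100 = 180.1805 * 73.8670 / 100 = 133.0939 kg/day
Load_out = Load_in - Removed = 180.1805 - 133.0939 = 47.0866 kg/day


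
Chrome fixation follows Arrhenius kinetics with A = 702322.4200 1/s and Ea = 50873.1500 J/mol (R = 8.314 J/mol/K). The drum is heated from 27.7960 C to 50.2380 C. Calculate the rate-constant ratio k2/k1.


T1 = 27.7960 + 273.15 = 300.9460 K; T2 = 50.2380 + 273.15 = 323.3880 K
k1 = A * exp(-Ea/(R*T1)) = 702322.4200 * exp(-50873.1500/(8.314*300.9460)) = 0.00103815 1/s
k2 = A * exp(-Ea/(R*T2)) = 702322.4200 * exp(-50873.1500/(8.314*323.3880)) = 0.00425647 1/s
k2/k1 = 0.00425647 / 0.00103815 = 4.1001


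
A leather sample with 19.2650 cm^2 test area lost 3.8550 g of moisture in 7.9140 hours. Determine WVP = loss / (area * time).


Formula: WVP = loss / (area * time)
Substituting: WVP = 3.8550 / (19.2650 * 7.9140)
Result: 0.0252848 g/(cm^2*hr)


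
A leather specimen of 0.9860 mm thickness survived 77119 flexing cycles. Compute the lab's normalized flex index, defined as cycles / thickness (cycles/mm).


Formula: Index = cycles / thickness
Substituting: Index = 77119 / 0.9860
Result: 78213.9959 cycles/mm


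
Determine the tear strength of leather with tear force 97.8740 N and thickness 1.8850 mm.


Formula: Tear strength = force / thickness
Substituting: Tear strength = 97.8740 / 1.8850
Result: 51.9225 N/mm


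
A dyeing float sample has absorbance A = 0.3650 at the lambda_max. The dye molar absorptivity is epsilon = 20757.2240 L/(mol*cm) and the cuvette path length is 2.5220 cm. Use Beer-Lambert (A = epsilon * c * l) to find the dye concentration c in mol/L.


Formula: c = A / (epsilon * l)
Substituting: c = 0.3650 / (20757.2240 * 2.5220)
Result: 6.9723e-06 mol/L


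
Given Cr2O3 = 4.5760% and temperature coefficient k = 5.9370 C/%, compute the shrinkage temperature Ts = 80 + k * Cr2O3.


Formula: Ts = 80 + k * Cr2O3
Substituting: Ts = 80 + 5.9370 * 4.5760
Result: 107.1677 C


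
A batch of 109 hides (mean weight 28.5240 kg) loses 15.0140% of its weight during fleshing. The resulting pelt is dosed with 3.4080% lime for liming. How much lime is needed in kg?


Total_raw = N * avg_wt = 109 * 28.5240 = 3109.1160 kg
Substrate = Total_raw * (1 - loss/100) = 3109.1160 * (1 - 15.0140/100) = 2642.3133 kg
Lime = Substrate * pct / 100 = 2642.3133 * 3.4080 / 100 = 90.0500 kg


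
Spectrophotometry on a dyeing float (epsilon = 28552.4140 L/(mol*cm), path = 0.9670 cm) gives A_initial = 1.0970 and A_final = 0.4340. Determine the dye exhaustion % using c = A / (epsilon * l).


c_initial = A_i / (epsilon * l) = 1.0970 / (28552.4140 * 0.9670) = 3.9732e-05 mol/L
c_final = A_f / (epsilon * l) = 0.4340 / (28552.4140 * 0.9670) = 1.5719e-05 mol/L
Exhaustion = (c_initial - c_final) / c_initial * 100 = (3.9732e-05 - 1.5719e-05) / 3.9732e-05 * 100 = 60.4376 %


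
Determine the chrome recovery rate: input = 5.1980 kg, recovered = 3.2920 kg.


Formula: Recovery = recovered / input * 100
Substituting: Recovery = 3.2920 / 5.1980 * 100
Result: 63.3321 %


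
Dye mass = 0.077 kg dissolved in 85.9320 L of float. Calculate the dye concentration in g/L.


Formula: Conc = dye_mass(kg) / volume(L) * 1000
Substituting: Conc = 0.077 / 85.9320 * 1000
Result: 0.8961 g/L


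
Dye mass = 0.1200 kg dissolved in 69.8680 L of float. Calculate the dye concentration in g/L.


Formula: Conc = dye_mass(kg) / volume(L) * 1000
Substituting: Conc = 0.1200 / 69.8680 * 1000
Result: 1.7175 g/L


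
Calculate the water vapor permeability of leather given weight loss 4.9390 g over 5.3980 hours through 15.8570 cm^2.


Formula: WVP = loss / (area * time)
Substituting: WVP = 4.9390 / (15.8570 * 5.3980)
Result: 0.0577012 g/(cm^2*hr)


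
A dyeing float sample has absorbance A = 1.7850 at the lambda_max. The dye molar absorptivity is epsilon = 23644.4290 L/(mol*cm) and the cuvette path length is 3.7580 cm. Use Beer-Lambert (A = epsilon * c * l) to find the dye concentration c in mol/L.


Formula: c = A / (epsilon * l)
Substituting: c = 1.7850 / (23644.4290 * 3.7580)
Result: 2.0089e-05 mol/L


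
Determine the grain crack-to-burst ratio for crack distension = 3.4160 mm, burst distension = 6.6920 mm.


Formula: Ratio = crack / burst
Substituting: Ratio = 3.4160 / 6.6920
Result: 0.5105


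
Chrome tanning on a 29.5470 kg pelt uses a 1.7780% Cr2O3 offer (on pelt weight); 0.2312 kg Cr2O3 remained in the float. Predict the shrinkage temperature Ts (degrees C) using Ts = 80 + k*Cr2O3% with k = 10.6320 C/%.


Offered = pelt * offer_pct / 100 = 29.5470 * 1.7780 / 100 = 0.5253 kg
Uptake = offered - residual = 0.5253 - 0.2312 = 0.2941 kg
Cr2O3% on pelt = uptake / pelt * 100 = 0.2941 / 29.5470 * 100 = 0.9955 %
Ts = 80 + k * Cr2O3% = 80 + 10.6320 * 0.9955 = 90.5843 C


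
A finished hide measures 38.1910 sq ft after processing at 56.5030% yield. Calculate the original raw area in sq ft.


Formula: raw = finished * 100 / yield
Substituting: raw = 38.1910 * 100 / 56.5030
Result: 67.5911 sq ft


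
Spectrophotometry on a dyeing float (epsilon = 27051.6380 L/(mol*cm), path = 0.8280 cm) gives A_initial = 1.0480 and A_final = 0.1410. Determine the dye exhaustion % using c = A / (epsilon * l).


c_initial = A_i / (epsilon * l) = 1.0480 / (27051.6380 * 0.8280) = 4.6788e-05 mol/L
c_final = A_f / (epsilon * l) = 0.1410 / (27051.6380 * 0.8280) = 6.2950e-06 mol/L
Exhaustion = (c_initial - c_final) / c_initial * 100 = (4.6788e-05 - 6.2950e-06) / 4.6788e-05 * 100 = 86.5458 %


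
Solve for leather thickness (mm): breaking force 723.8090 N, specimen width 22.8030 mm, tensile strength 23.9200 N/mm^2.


Formula: t = F / (TS * w)
Substituting: t = 723.8090 / (23.9200 * 22.8030)
Result: 1.3270 mm


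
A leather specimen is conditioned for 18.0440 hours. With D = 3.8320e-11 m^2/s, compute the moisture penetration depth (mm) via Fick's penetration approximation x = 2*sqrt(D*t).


t = 18.0440 hr * 3600 = 64958.4000 s
D * t = 3.8320e-11 * 64958.4000 = 2.4892e-06
x = 2 * sqrt(D*t) = 2 * sqrt(2.4892e-06) = 0.00315544 m = 3.1554 mm


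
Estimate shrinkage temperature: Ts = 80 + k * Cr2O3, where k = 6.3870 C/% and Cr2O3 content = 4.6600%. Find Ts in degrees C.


Formula: Ts = 80 + k * Cr2O3
Substituting: Ts = 80 + 6.3870 * 4.6600
Result: 109.7634 C


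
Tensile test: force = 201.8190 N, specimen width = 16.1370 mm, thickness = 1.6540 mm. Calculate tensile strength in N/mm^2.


Formula: TS = force / (width * thickness)
Substituting: TS = 201.8190 / (16.1370 * 1.6540)
Result: 7.5614 N/mm^2


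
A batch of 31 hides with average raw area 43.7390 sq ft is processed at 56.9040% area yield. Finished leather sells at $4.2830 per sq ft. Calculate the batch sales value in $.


Raw_total = N * avg_area = 31 * 43.7390 = 1355.9090 sq ft
Finished = Raw_total * yield / 100 = 1355.9090 * 56.9040 / 100 = 771.5665 sq ft
Value = Finished * price = 771.5665 * 4.2830 = 3304.6191 $


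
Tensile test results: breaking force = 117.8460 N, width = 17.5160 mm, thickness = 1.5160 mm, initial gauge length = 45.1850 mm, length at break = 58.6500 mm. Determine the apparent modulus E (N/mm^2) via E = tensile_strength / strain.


TS = F / (w * t) = 117.8460 / (17.5160 * 1.5160) = 4.4379 N/mm^2
strain = (Lf - L0) / L0 = (58.6500 - 45.1850) / 45.1850 = 0.2980
E = TS / strain = 4.4379 / 0.2980 = 14.8925 N/mm^2


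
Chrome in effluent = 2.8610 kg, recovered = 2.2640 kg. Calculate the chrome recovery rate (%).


Formula: Recovery = recovered / input * 100
Substituting: Recovery = 2.2640 / 2.8610 * 100
Result: 79.1332 %


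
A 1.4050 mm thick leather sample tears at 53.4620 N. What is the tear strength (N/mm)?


Formula: Tear strength = force / thickness
Substituting: Tear strength = 53.4620 / 1.4050
Result: 38.0512 N/mm


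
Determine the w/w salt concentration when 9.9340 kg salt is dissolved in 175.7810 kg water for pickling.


Formula: Conc = salt / (water + salt) * 100
Substituting: Conc = 9.9340 / (175.7810 + 9.9340) * 100
Result: 5.3491 %


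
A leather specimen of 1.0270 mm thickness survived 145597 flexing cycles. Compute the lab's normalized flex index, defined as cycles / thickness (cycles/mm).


Formula: Index = cycles / thickness
Substituting: Index = 145597 / 1.0270
Result: 141769.2308 cycles/mm


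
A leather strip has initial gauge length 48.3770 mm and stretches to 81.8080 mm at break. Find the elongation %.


Formula: Elongation = (Lf - L0) / L0 * 100
Substituting: Elongation = (81.8080 - 48.3770) / 48.3770 * 100
Result: 69.1052 %


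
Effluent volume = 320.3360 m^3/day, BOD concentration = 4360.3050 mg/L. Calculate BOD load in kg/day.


Formula: BOD_load = volume * conc / 1000
Substituting: BOD_load = 320.3360 * 4360.3050 / 1000
Result: 1396.7627 kg/day


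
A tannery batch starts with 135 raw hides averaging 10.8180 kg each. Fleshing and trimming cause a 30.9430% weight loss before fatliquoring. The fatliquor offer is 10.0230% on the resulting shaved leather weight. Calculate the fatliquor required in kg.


Total_raw = N * avg_wt = 135 * 10.8180 = 1460.4300 kg
Substrate = Total_raw * (1 - loss/100) = 1460.4300 * (1 - 30.9430/100) = 1008.5291 kg
Fat = Substrate * pct / 100 = 1008.5291 * 10.0230 / 100 = 101.0849 kg


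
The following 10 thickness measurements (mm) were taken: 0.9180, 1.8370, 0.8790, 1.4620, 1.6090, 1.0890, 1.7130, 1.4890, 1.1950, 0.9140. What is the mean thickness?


Formula: Average = sum / n
Substituting: Average = 13.1050 / 10
Result: 1.3105 mm


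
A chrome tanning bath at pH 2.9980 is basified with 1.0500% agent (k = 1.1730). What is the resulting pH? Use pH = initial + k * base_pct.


Formula: pH_final = pH_initial + k * base_pct
Substituting: pH_final = 2.9980 + 1.1730 * 1.0500
Result: 4.2297


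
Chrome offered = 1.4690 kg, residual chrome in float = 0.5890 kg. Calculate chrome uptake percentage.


Formula: Uptake = (offered - residual) / offered * 100
Substituting: Uptake = (1.4690 - 0.5890) / 1.4690 * 100
Result: 59.9047 %


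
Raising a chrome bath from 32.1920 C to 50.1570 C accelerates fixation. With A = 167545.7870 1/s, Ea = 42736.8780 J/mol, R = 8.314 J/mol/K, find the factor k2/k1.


T1 = 32.1920 + 273.15 = 305.3420 K; T2 = 50.1570 + 273.15 = 323.3070 K
k1 = A * exp(-Ea/(R*T1)) = 167545.7870 * exp(-42736.8780/(8.314*305.3420)) = 0.0081828 1/s
k2 = A * exp(-Ea/(R*T2)) = 167545.7870 * exp(-42736.8780/(8.314*323.3070)) = 0.0208526 1/s
k2/k1 = 0.0208526 / 0.0081828 = 2.5483


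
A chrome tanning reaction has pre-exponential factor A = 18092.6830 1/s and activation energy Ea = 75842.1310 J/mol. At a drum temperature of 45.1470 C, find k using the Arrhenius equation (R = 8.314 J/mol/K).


T_K = T_C + 273.15 = 45.1470 + 273.15 = 318.2970 K
exponent = -Ea / (R * T_K) = -75842.1310 / (8.314 * 318.2970) = -28.6595
k = A * exp(exponent) = 18092.6830 * exp(-28.6595) = 6.4693e-09 1/s


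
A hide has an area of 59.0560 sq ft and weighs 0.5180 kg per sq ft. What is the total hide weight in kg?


Formula: Weight = area * weight_per_sqft
Substituting: Weight = 59.0560 * 0.5180
Result: 30.5910 kg


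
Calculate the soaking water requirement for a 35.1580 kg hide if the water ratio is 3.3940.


Formula: Water = hide_weight * ratio
Substituting: Water = 35.1580 * 3.3940
Result: 119.3263 kg


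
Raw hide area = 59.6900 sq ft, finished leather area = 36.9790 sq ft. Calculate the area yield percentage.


Formula: Yield = finished / raw * 100
Substituting: Yield = 36.9790 / 59.6900 * 100
Result: 61.9518 %


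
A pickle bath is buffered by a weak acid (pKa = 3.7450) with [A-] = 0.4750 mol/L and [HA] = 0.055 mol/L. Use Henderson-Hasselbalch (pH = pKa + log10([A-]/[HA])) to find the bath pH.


ratio = [A-] / [HA] = 0.4750 / 0.055 = 8.6364
log10(ratio) = 0.9363
pH = pKa + log10(ratio) = 3.7450 + 0.9363 = 4.6813


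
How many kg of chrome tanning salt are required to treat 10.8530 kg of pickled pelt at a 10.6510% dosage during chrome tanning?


Formula: Chrome = substrate * pct / 100
Substituting: Chrome = 10.8530 * 10.6510 / 100
Result: 1.1560 kg


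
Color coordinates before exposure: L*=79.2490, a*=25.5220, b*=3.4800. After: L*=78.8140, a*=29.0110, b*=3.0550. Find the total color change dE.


dL = -0.4350, da = 3.4890, db = -0.4250
dE = sqrt((-0.4350)^2 + 3.4890^2 + (-0.4250)^2) = 3.5416


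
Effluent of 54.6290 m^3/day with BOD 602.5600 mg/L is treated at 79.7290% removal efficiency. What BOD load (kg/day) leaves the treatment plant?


Load_in = volume * conc / 1000 = 54.6290 * 602.5600 / 1000 = 32.9173 kg/day
Removed = Load_in * eff / 100 = 32.9173 * 79.7290 / 100 = 26.2446 kg/day
Load_out = Load_in - Removed = 32.9173 - 26.2446 = 6.6727 kg/day


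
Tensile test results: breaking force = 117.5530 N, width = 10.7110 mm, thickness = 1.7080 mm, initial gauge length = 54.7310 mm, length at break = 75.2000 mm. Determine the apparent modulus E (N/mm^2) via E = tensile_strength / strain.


TS = F / (w * t) = 117.5530 / (10.7110 * 1.7080) = 6.4256 N/mm^2
strain = (Lf - L0) / L0 = (75.2000 - 54.7310) / 54.7310 = 0.3740
E = TS / strain = 6.4256 / 0.3740 = 17.1812 N/mm^2


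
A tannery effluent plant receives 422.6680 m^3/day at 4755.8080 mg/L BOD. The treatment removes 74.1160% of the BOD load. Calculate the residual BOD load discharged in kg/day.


Load_in = volume * conc / 1000 = 422.6680 * 4755.8080 / 1000 = 2010.1279 kg/day
Removed = Load_in * eff / 100 = 2010.1279 * 74.1160 / 100 = 1489.8264 kg/day
Load_out = Load_in - Removed = 2010.1279 - 1489.8264 = 520.3015 kg/day


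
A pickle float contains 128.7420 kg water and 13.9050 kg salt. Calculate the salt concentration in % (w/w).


Formula: Conc = salt / (water + salt) * 100
Substituting: Conc = 13.9050 / (128.7420 + 13.9050) * 100
Result: 9.7478 %


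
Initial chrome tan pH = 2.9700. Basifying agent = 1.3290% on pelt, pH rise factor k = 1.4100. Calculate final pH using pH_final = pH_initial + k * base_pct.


Formula: pH_final = pH_initial + k * base_pct
Substituting: pH_final = 2.9700 + 1.4100 * 1.3290
Result: 4.8439


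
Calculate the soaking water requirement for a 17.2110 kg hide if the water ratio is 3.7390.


Formula: Water = hide_weight * ratio
Substituting: Water = 17.2110 * 3.7390
Result: 64.3519 kg


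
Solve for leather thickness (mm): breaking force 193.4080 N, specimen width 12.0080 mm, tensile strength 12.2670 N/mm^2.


Formula: t = F / (TS * w)
Substituting: t = 193.4080 / (12.2670 * 12.0080)
Result: 1.3130 mm


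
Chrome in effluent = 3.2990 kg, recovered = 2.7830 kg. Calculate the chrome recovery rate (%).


Formula: Recovery = recovered / input * 100
Substituting: Recovery = 2.7830 / 3.2990 * 100
Result: 84.3589 %


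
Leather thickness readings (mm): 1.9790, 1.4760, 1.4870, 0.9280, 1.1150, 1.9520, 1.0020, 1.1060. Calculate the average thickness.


Formula: Average = sum / n
Substituting: Average = 11.0450 / 8
Result: 1.3806 mm


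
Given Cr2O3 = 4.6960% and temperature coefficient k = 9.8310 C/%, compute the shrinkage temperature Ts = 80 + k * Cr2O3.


Formula: Ts = 80 + k * Cr2O3
Substituting: Ts = 80 + 9.8310 * 4.6960
Result: 126.1664 C


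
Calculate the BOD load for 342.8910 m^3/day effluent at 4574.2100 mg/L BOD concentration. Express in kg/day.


Formula: BOD_load = volume * conc / 1000
Substituting: BOD_load = 342.8910 * 4574.2100 / 1000
Result: 1568.4554 kg/day


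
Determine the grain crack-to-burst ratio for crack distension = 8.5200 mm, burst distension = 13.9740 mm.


Formula: Ratio = crack / burst
Substituting: Ratio = 8.5200 / 13.9740
Result: 0.6097


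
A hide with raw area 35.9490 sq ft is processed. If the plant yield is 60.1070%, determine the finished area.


Formula: finished = raw * yield / 100
Substituting: finished = 35.9490 * 60.1070 / 100
Result: 21.6079 sq ft


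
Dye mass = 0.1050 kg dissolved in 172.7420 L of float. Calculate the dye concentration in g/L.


Formula: Conc = dye_mass(kg) / volume(L) * 1000
Substituting: Conc = 0.1050 / 172.7420 * 1000
Result: 0.6078 g/L


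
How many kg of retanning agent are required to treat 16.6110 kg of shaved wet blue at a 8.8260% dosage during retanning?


Formula: Retan = substrate * pct / 100
Substituting: Retan = 16.6110 * 8.8260 / 100
Result: 1.4661 kg


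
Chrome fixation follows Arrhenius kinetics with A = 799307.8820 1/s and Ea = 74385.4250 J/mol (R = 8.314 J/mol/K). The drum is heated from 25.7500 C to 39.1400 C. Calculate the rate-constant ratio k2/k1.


T1 = 25.7500 + 273.15 = 298.9000 K; T2 = 39.1400 + 273.15 = 312.2900 K
k1 = A * exp(-Ea/(R*T1)) = 799307.8820 * exp(-74385.4250/(8.314*298.9000)) = 7.9970e-08 1/s
k2 = A * exp(-Ea/(R*T2)) = 799307.8820 * exp(-74385.4250/(8.314*312.2900)) = 2.8861e-07 1/s
k2/k1 = 2.8861e-07 / 7.9970e-08 = 3.6090


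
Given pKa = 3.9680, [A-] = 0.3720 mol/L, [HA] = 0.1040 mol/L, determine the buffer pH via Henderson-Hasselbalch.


ratio = [A-] / [HA] = 0.3720 / 0.1040 = 3.5769
log10(ratio) = 0.5535
pH = pKa + log10(ratio) = 3.9680 + 0.5535 = 4.5215


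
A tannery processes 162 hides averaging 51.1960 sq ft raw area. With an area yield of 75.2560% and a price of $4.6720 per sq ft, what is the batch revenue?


Raw_total = N * avg_area = 162 * 51.1960 = 8293.7520 sq ft
Finished = Raw_total * yield / 100 = 8293.7520 * 75.2560 / 100 = 6241.5460 sq ft
Value = Finished * price = 6241.5460 * 4.6720 = 29160.5029 $


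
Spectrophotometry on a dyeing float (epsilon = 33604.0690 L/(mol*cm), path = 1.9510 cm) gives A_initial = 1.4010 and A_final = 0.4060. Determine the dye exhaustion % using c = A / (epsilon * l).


c_initial = A_i / (epsilon * l) = 1.4010 / (33604.0690 * 1.9510) = 2.1369e-05 mol/L
c_final = A_f / (epsilon * l) = 0.4060 / (33604.0690 * 1.9510) = 6.1927e-06 mol/L
Exhaustion = (c_initial - c_final) / c_initial * 100 = (2.1369e-05 - 6.1927e-06) / 2.1369e-05 * 100 = 71.0207 %


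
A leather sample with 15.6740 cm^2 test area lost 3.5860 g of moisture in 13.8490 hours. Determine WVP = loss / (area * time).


Formula: WVP = loss / (area * time)
Substituting: WVP = 3.5860 / (15.6740 * 13.8490)
Result: 0.0165201 g/(cm^2*hr)


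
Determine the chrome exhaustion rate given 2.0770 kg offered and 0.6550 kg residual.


Formula: Uptake = (offered - residual) / offered * 100
Substituting: Uptake = (2.0770 - 0.6550) / 2.0770 * 100
Result: 68.4641 %


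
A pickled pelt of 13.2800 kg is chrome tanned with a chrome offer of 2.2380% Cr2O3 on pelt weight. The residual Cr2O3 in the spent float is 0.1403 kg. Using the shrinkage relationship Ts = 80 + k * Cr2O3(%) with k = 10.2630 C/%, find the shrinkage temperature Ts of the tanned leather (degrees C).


Offered = pelt * offer_pct / 100 = 13.2800 * 2.2380 / 100 = 0.2972 kg
Uptake = offered - residual = 0.2972 - 0.1403 = 0.1569 kg
Cr2O3% on pelt = uptake / pelt * 100 = 0.1569 / 13.2800 * 100 = 1.1815 %
Ts = 80 + k * Cr2O3% = 80 + 10.2630 * 1.1815 = 92.1260 C


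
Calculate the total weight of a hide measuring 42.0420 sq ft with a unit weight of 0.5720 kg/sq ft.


Formula: Weight = area * weight_per_sqft
Substituting: Weight = 42.0420 * 0.5720
Result: 24.0480 kg


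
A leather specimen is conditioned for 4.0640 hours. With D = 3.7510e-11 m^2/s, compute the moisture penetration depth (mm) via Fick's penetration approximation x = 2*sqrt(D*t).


t = 4.0640 hr * 3600 = 14630.4000 s
D * t = 3.7510e-11 * 14630.4000 = 5.4879e-07
x = 2 * sqrt(D*t) = 2 * sqrt(5.4879e-07) = 0.0014816 m = 1.4816 mm


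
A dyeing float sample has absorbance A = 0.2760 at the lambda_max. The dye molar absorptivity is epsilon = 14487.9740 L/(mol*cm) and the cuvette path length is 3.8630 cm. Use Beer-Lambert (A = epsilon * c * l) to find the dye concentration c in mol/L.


Formula: c = A / (epsilon * l)
Substituting: c = 0.2760 / (14487.9740 * 3.8630)
Result: 4.9315e-06 mol/L


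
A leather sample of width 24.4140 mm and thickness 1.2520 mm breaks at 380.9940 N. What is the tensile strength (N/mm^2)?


Formula: TS = force / (width * thickness)
Substituting: TS = 380.9940 / (24.4140 * 1.2520)
Result: 12.4645 N/mm^2


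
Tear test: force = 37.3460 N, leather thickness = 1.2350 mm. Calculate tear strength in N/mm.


Formula: Tear strength = force / thickness
Substituting: Tear strength = 37.3460 / 1.2350
Result: 30.2397 N/mm


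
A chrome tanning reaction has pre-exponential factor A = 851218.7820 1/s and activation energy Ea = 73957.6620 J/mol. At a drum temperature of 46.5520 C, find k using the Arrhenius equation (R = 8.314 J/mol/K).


T_K = T_C + 273.15 = 46.5520 + 273.15 = 319.7020 K
exponent = -Ea / (R * T_K) = -73957.6620 / (8.314 * 319.7020) = -27.8245
k = A * exp(exponent) = 851218.7820 * exp(-27.8245) = 7.0146e-07 1/s


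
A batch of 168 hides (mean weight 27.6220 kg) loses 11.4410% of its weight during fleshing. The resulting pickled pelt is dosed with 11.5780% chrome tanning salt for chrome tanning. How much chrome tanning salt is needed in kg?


Total_raw = N * avg_wt = 168 * 27.6220 = 4640.4960 kg
Substrate = Total_raw * (1 - loss/100) = 4640.4960 * (1 - 11.4410/100) = 4109.5769 kg
Chrome = Substrate * pct / 100 = 4109.5769 * 11.5780 / 100 = 475.8068 kg


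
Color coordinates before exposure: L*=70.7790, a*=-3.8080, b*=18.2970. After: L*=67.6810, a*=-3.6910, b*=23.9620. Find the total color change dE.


dL = -3.0980, da = 0.1170, db = 5.6650
dE = sqrt((-3.0980)^2 + 0.1170^2 + 5.6650^2) = 6.4578
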